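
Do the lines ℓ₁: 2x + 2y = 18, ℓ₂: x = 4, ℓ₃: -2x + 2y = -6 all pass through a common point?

Lines aᵢx + bᵢy = cᵢ with pairwise distinct directions are concurrent exactly when det[aᵢ bᵢ cᵢ] = 0.
Here the determinant is 16.
Nonzero, so no common point exists.

No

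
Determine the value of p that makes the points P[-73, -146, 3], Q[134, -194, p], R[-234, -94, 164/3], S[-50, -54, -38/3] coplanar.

The points are coplanar iff PQ · (PR × PS) = 0.
Expanding, this is linear in p: (-16008)p + (-1040520) = 0.
So p = -65.

-65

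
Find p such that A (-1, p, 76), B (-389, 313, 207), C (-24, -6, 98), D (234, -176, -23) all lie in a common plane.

The points are coplanar iff AB · (AC × AD) = 0.
Expanding, this is linear in p: (-16043)p + (-112301) = 0.
So p = -7.

-7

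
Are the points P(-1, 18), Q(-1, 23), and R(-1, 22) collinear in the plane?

PQ = (0, 5), PR = (0, 4).
Checking proportionality: PR = 4/5·PQ, so the vectors are parallel and the points are collinear.

Yes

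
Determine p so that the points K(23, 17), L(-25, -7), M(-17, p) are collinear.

-3

The three points are collinear iff det[KL; KM] = 0.
This determinant is linear in p: (-48)p + (-144) = 0, so p = -3.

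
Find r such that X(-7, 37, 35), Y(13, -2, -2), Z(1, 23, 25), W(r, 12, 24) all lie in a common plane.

9

Normal to plane XYZ: n = (-128, -96, 32); plane equation n·P = -1536.
Requiring n·W = -1536: (-128)r + (-384) = -1536.
So r = 9.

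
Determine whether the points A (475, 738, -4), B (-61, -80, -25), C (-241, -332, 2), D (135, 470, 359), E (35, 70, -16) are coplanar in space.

Yes

The plane through A, B, C has normal n = AB × AC = (-27378, 18252, -12168) and equation n·P = 514098.
Checking the remaining points: n·D = 514098, n·E = 514098.
All equal 514098, so all 5 points lie in one plane.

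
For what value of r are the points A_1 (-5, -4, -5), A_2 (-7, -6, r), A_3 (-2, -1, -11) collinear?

Direction A_1A_3 = (3, 3, -6). From the x-coordinate of A_2, the parameter along the line is τ = (-7 − (-5))/3 = -2/3.
Then r = (-5) + (-2/3)·(-6) = -1.

-1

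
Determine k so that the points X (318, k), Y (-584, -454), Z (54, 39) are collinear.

243

The three points are collinear iff det[XY; XZ] = 0.
This determinant is linear in k: (638)k + (-155034) = 0, so k = 243.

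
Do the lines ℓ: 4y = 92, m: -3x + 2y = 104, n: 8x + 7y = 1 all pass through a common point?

The three lines meet at one point iff the augmented coefficient matrix [aᵢ bᵢ cᵢ] has rank < 3, i.e. its determinant vanishes.
Here the determinant is -64.
Nonzero, so no common point exists.

No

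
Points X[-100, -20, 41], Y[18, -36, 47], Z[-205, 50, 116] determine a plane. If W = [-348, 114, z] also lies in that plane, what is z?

A normal to the plane is n = XY × XZ = (-1620, -9480, 6580).
W lies in the plane iff n · XW = 0.
This gives (6580)z + (-1138340) = 0, so z = 173.

173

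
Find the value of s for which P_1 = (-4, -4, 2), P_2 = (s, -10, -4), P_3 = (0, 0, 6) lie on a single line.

-10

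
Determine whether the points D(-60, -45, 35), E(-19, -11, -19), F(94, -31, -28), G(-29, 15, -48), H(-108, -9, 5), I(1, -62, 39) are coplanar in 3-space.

The plane through D, E, F has normal n = DE × DF = (-1386, -5733, -4662) and equation n·P = 177975.
Checking the remaining points: n·G = 177975, n·H = 177975, n·I = 172242.
Since n·I = 172242 ≠ 177975, I is off the plane and the points are not all coplanar.

No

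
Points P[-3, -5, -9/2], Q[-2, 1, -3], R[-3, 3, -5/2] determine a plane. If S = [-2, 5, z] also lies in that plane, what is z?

A normal to the plane is n = PQ × PR = (0, -2, 8).
S lies in the plane iff n · PS = 0.
This gives (8)z + (16) = 0, so z = -2.

-2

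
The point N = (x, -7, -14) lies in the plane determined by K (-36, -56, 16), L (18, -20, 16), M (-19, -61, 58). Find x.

The plane through K, L, M has equation 1512x − 2268y − 882z = 58464.
Substituting N: (1512)x + (28224) = 58464, so x = 20.

20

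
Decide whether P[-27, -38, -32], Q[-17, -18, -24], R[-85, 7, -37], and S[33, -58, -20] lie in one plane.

Yes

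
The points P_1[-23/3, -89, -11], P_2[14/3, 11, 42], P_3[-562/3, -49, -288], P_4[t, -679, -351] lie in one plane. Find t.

-292/3

Normal to plane P_1P_2P_3: n = (-29820, -6106, 18460); plane equation n·P = 568994.
Requiring n·P_4 = 568994: (-29820)t + (-2333486) = 568994.
So t = -292/3.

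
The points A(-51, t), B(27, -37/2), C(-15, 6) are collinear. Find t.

27

The three points are collinear iff det[AB; AC] = 0.
This determinant is linear in t: (-42)t + (1134) = 0, so t = 27.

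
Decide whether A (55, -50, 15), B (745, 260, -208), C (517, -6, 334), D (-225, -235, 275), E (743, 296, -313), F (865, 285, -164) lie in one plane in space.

The plane through A, B, C has normal n = AB × AC = (108702, -323136, -112860) and equation n·P = 20442510.
Checking the remaining points: n·D = 20442510, n·E = 20442510, n·F = 20442510.
All equal 20442510, so all 6 points lie in one plane.

Yes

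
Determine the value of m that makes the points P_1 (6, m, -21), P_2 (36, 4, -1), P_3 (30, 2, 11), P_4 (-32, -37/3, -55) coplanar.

-10/3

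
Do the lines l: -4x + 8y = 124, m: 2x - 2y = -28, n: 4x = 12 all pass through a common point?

Yes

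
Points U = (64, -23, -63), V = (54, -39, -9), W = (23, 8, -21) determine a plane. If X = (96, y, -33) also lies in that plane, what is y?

A normal to the plane is n = UV × UW = (-2346, -1794, -966).
X lies in the plane iff n · UX = 0.
This gives (-1794)y + (-145314) = 0, so y = -81.

-81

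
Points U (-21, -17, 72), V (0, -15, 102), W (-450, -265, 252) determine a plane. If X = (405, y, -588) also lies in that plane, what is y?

A normal to the plane is n = UV × UW = (7800, -16650, -4350).
X lies in the plane iff n · UX = 0.
This gives (-16650)y + (5910750) = 0, so y = 355.

355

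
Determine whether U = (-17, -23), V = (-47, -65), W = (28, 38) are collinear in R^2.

No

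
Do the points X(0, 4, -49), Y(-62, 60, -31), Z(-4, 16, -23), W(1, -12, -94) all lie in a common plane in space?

The four points are coplanar iff the 3×3 determinant with rows XY, XZ, XW is zero.
Rows: (-62, 56, 18), (-4, 12, 26), (1, -16, -45).
Expanding along the first row: (-62)(-124) − (56)(154) + (18)(52) = 0.
Zero determinant ⇒ coplanar.

Yes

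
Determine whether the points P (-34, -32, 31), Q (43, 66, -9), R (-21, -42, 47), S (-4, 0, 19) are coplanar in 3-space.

The four points are coplanar iff the 3×3 determinant with rows PQ, PR, PS is zero.
Rows: (77, 98, -40), (13, -10, 16), (30, 32, -12).
Expanding along the first row: (77)(-392) − (98)(-636) + (-40)(716) = 3504.
Nonzero ⇒ not coplanar.

No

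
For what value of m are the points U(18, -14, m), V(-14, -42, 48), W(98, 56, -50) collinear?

Collinearity requires UV × UW = 0; each component is linear in m.
The x-component gives (98)m + (-1960) = 0, so m = 20.
The remaining components then also vanish.

20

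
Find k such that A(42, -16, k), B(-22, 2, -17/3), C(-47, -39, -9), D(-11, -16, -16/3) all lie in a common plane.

-1

The points are coplanar iff AB · (AC × AD) = 0.
Expanding, this is linear in k: (-901)k + (-901) = 0.
So k = -1.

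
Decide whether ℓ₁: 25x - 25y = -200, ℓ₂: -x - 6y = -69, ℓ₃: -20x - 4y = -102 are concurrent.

Intersecting ℓ₁ and ℓ₂: solving the 2×2 system gives (x, y) = (3, 11).
Substitute into ℓ₃: (-20)(3) + (-4)(11) = -104.
But ℓ₃ requires -102 ≠ -104, so the three lines have no common point.

No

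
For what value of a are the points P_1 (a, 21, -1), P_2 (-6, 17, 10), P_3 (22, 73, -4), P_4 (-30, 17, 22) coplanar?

16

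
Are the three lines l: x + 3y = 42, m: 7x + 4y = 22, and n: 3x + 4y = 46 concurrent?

Intersecting l and m: solving the 2×2 system gives (x, y) = (-6, 16).
Substitute into n: (3)(-6) + (4)(16) = 46.
This equals 46, so (-6, 16) lies on all three lines and they are concurrent.

Yes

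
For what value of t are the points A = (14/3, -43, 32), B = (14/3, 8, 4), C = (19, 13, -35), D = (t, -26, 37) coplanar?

-1

Normal to plane ABC: n = (-1849, -1204/3, -731); plane equation n·P = -44290/3.
Requiring n·D = -44290/3: (-1849)t + (-49837/3) = -44290/3.
So t = -1.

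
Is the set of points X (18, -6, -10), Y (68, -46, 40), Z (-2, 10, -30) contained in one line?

XY = (50, -40, 50), XZ = (-20, 16, -20).
Each component of XZ is -2/5 times the corresponding component of XY, so XZ = -2/5·XY and the points are collinear.

Yes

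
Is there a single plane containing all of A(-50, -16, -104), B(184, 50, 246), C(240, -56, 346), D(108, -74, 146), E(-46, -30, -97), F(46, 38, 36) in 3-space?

No

The plane through A, B, C has normal n = AB × AC = (43700, -3800, -28500) and equation n·P = 839800.
Checking the remaining points: n·D = 839800, n·E = 868300, n·F = 839800.
Since n·E = 868300 ≠ 839800, E is off the plane and the points are not all coplanar.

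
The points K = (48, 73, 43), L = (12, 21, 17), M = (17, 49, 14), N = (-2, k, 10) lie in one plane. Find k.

-9

Coplanarity ⇔ det[KL; KM; KN] = 0.
Expanding, this is linear in k: (-238)k + (-2142) = 0.
So k = -9.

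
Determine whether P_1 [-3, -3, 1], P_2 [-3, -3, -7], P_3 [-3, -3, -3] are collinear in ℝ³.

P_1P_2 = (0, 0, -8), P_1P_3 = (0, 0, -4).
Each component of P_1P_3 is 1/2 times the corresponding component of P_1P_2, so P_1P_3 = 1/2·P_1P_2 and the points are collinear.

Yes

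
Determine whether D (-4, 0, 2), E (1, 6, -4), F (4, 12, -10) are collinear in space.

No

DE = (5, 6, -6), DF = (8, 12, -12).
Comparing components 3 and 1: (-6)(8) − (5)(-12) = 12 ≠ 0, so DE and DF are not parallel and the points are not collinear.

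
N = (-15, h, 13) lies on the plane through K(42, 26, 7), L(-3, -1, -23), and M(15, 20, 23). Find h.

5

A normal to the plane is n = KL × KM = (-612, 1530, -459).
N lies in the plane iff n · KN = 0.
This gives (1530)h + (-7650) = 0, so h = 5.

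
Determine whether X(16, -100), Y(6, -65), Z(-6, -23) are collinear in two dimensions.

XY = (-10, 35), XZ = (-22, 77).
Checking proportionality: XZ = 11/5·XY, so the vectors are parallel and the points are collinear.

Yes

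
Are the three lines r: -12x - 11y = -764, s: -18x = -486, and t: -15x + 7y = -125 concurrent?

Intersecting r and s: solving the 2×2 system gives (x, y) = (27, 40).
Substitute into t: (-15)(27) + (7)(40) = -125.
This equals -125, so (27, 40) lies on all three lines and they are concurrent.

Yes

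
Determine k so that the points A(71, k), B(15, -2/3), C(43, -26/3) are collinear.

Collinearity: (A − B) must be parallel to (C − B) = (28, -8).
Cross-multiplying the components: (k − (-2/3))·(28) = (56)·(-8).
Solving gives k = -50/3.

-50/3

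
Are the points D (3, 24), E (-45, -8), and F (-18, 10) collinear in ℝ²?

Yes

DE = (-48, -32), DF = (-21, -14).
Checking proportionality: DF = 7/16·DE, so the vectors are parallel and the points are collinear.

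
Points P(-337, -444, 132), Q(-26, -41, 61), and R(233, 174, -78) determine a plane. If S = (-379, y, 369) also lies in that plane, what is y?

The plane through P, Q, R has equation −40752x + 24840y − 37512z = -2247120.
Substituting S: (24840)y + (1603080) = -2247120, so y = -155.

-155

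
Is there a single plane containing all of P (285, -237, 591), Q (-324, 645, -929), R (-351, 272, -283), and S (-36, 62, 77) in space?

With P as base: PQ = (-609, 882, -1520), PR = (-636, 509, -874), PS = (-321, 299, -514).
PR × PS = (-300, -46350, -26775).
PQ · (PR × PS) = 0.
The scalar triple product vanishes, so the four points are coplanar.

Yes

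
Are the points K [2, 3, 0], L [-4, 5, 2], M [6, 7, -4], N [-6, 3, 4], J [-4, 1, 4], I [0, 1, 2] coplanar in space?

The plane through K, L, M has normal n = KL × KM = (-16, -16, -32) and equation n·P = -80.
Checking the remaining points: n·N = -80, n·J = -80, n·I = -80.
All equal -80, so all 6 points lie in one plane.

Yes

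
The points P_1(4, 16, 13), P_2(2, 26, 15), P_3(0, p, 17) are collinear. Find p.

Direction P_1P_2 = (-2, 10, 2). From the x-coordinate of P_3, the parameter along the line is τ = (0 − 4)/(-2) = 2.
Then p = 16 + 2·(10) = 36.

36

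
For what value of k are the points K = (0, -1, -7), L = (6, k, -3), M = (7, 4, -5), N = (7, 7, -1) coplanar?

5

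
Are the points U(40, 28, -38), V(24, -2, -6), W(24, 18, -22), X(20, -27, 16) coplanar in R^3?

A normal to the plane through U, V, W is n = UV × UW = (-160, -256, -320).
The plane has equation n·P = -1408. For X: n·X = -1408.
Equal, so X lies in the plane and all four are coplanar.

Yes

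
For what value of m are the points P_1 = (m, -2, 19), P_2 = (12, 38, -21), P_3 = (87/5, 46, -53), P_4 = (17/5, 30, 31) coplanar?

21/5

The points are coplanar iff P_1P_2 · (P_1P_3 × P_1P_4) = 0.
Expanding, this is linear in m: (-160)m + (672) = 0.
So m = 21/5.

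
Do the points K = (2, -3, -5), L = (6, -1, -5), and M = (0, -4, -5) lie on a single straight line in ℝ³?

Yes

KL = (4, 2, 0), KM = (-2, -1, 0).
KL × KM = (0, 0, 0).
The cross product vanishes, so the three points are collinear.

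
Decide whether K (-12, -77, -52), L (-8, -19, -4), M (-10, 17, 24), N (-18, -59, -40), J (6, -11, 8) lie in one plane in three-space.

The plane through K, L, M has normal n = KL × KM = (-104, -208, 260) and equation n·P = 3744.
Checking the remaining points: n·N = 3744, n·J = 3744.
All equal 3744, so all 5 points lie in one plane.

Yes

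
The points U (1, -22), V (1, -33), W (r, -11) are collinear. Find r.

Collinearity: (W − U) must be parallel to (V − U) = (0, -11).
Cross-multiplying the components: (r − 1)·(-11) = (11)·(0).
Solving gives r = 1.

1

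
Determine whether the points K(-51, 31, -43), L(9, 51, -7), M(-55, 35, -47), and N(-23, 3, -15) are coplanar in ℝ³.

Yes

A normal to the plane through K, L, M is n = KL × KM = (-224, 96, 320).
The plane has equation n·P = 640. For N: n·N = 640.
Equal, so N lies in the plane and all four are coplanar.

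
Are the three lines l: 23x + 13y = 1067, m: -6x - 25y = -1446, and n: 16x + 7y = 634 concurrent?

No

Lines aᵢx + bᵢy = cᵢ with pairwise distinct directions are concurrent exactly when det[aᵢ bᵢ cᵢ] = 0.
Here the determinant is -1074.
Nonzero, so no common point exists.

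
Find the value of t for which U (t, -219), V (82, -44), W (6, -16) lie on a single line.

557

Collinearity: (U − V) must be parallel to (W − V) = (-76, 28).
Cross-multiplying the components: (t − 82)·(28) = (-175)·(-76).
Solving gives t = 557.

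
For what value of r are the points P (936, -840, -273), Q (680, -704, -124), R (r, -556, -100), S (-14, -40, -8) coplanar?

Normal to plane PQS: n = (-83160, -73710, -75600); plane equation n·X = 4717440.
Requiring n·R = 4717440: (-83160)r + (48542760) = 4717440.
So r = 527.

527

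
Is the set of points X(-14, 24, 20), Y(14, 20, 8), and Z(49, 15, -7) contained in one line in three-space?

XY = (28, -4, -12), XZ = (63, -9, -27).
Each component of XZ is 9/4 times the corresponding component of XY, so XZ = 9/4·XY and the points are collinear.

Yes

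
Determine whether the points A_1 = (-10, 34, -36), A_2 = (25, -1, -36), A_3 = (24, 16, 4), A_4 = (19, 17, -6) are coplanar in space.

Yes

With A_1 as base: A_1A_2 = (35, -35, 0), A_1A_3 = (34, -18, 40), A_1A_4 = (29, -17, 30).
A_1A_3 × A_1A_4 = (140, 140, -56).
A_1A_2 · (A_1A_3 × A_1A_4) = 0.
The scalar triple product vanishes, so the four points are coplanar.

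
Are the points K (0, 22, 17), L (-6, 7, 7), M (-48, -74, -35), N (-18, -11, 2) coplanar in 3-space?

A normal to the plane through K, L, M is n = KL × KM = (-180, 168, -144).
The plane has equation n·P = 1248. For N: n·N = 1104.
1104 ≠ 1248, so N is off the plane.

No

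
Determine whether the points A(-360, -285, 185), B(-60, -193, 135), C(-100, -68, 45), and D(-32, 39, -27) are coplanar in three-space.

With A as base: AB = (300, 92, -50), AC = (260, 217, -140), AD = (328, 324, -212).
AC × AD = (-644, 9200, 13064).
AB · (AC × AD) = 0.
The scalar triple product vanishes, so the four points are coplanar.

Yes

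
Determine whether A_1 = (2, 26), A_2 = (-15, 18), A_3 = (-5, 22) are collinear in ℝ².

A_1A_2 = (-17, -8), A_1A_3 = (-7, -4).
det[A_1A_2; A_1A_3] = (-17)(-4) − (-8)(-7) = 12.
The determinant is nonzero, so they are not collinear.

No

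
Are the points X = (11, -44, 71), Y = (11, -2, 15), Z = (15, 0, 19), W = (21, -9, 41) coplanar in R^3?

Yes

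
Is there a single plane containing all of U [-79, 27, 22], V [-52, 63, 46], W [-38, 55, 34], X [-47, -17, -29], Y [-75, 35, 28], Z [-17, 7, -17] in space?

The plane through U, V, W has normal n = UV × UW = (-240, 660, -720) and equation n·P = 20940.
Checking the remaining points: n·X = 20940, n·Y = 20940, n·Z = 20940.
All equal 20940, so all 6 points lie in one plane.

Yes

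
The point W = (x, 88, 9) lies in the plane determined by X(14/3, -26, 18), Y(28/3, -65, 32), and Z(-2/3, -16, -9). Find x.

-10/3

The plane through X, Y, Z has equation 913x + (154/3)y − (484/3)z = 22.
Substituting W: (913)x + (9196/3) = 22, so x = -10/3.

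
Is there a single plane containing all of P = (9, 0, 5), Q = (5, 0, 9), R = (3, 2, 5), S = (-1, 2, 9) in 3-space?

Yes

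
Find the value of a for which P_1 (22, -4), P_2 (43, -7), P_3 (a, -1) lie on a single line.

1

The three points are collinear iff det[P_1P_2; P_1P_3] = 0.
This determinant is linear in a: (3)a + (-3) = 0, so a = 1.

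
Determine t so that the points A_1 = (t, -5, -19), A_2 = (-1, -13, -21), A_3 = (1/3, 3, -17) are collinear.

Collinearity requires A_1A_2 × A_1A_3 = 0; each component is linear in t.
The y-component gives (4)t + (4/3) = 0, so t = -1/3.
The remaining components then also vanish.

-1/3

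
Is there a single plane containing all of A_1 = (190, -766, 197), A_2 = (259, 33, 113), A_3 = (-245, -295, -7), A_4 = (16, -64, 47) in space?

With A_1 as base: A_1A_2 = (69, 799, -84), A_1A_3 = (-435, 471, -204), A_1A_4 = (-174, 702, -150).
A_1A_3 × A_1A_4 = (72558, -29754, -223416).
A_1A_2 · (A_1A_3 × A_1A_4) = 0.
The scalar triple product vanishes, so the four points are coplanar.

Yes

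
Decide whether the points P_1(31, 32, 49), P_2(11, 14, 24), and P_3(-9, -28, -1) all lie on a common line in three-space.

P_1P_2 = (-20, -18, -25), P_1P_3 = (-40, -60, -50).
Comparing components 2 and 3: (-18)(-50) − (-25)(-60) = -600 ≠ 0, so P_1P_2 and P_1P_3 are not parallel and the points are not collinear.

No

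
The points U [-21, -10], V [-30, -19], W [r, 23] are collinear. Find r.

12

The three points are collinear iff det[UV; UW] = 0.
This determinant is linear in r: (9)r + (-108) = 0, so r = 12.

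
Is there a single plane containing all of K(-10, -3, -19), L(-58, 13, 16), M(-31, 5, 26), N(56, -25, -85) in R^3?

No

The four points are coplanar iff the 3×3 determinant with rows KL, KM, KN is zero.
Rows: (-48, 16, 35), (-21, 8, 45), (66, -22, -66).
Expanding along the first row: (-48)(462) − (16)(-1584) + (35)(-66) = 858.
Nonzero ⇒ not coplanar.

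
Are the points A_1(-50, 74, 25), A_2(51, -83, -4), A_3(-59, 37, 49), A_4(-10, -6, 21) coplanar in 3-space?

Yes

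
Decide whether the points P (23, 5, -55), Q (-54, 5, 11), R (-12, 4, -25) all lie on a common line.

PQ = (-77, 0, 66), PR = (-35, -1, 30).
Comparing components 2 and 3: (0)(30) − (66)(-1) = 66 ≠ 0, so PQ and PR are not parallel and the points are not collinear.

No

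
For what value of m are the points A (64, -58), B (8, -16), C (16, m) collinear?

Collinearity: (C − A) must be parallel to (B − A) = (-56, 42).
Cross-multiplying the components: (m − (-58))·(-56) = (-48)·(42).
Solving gives m = -22.

-22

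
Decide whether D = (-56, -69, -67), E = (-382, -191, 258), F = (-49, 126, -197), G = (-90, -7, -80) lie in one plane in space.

No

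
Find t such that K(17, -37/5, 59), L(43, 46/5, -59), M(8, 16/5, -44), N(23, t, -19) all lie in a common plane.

Normal to plane KLM: n = (-459, 3740, 425); plane equation n·P = -10404.
Requiring n·N = -10404: (3740)t + (-18632) = -10404.
So t = 11/5.

11/5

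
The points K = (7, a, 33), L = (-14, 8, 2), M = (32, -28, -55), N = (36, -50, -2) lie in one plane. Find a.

The points are coplanar iff KL · (KM × KN) = 0.
Expanding, this is linear in a: (2666)a + (71982) = 0.
So a = -27.

-27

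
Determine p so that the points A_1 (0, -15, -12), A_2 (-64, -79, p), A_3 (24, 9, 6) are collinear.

Direction A_1A_3 = (24, 24, 18). From the x-coordinate of A_2, the parameter along the line is τ = (-64 − 0)/24 = -8/3.
Then p = (-12) + (-8/3)·(18) = -60.

-60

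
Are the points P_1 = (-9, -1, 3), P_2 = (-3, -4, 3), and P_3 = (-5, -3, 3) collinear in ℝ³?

Yes

P_1P_2 = (6, -3, 0), P_1P_3 = (4, -2, 0).
Each component of P_1P_3 is 2/3 times the corresponding component of P_1P_2, so P_1P_3 = 2/3·P_1P_2 and the points are collinear.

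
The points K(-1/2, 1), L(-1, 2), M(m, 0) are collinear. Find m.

0

Collinearity: (M − K) must be parallel to (L − K) = (-1/2, 1).
Cross-multiplying the components: (m − (-1/2))·(1) = (-1)·(-1/2).
Solving gives m = 0.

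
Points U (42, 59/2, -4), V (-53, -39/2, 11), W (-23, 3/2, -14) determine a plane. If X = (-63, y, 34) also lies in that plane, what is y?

-61/2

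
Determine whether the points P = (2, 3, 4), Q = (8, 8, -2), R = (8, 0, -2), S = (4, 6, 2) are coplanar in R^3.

The four points are coplanar iff the 3×3 determinant with rows PQ, PR, PS is zero.
Rows: (6, 5, -6), (6, -3, -6), (2, 3, -2).
Expanding along the first row: (6)(24) − (5)(0) + (-6)(24) = 0.
Zero determinant ⇒ coplanar.

Yes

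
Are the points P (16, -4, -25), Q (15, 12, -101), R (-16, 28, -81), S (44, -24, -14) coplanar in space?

No

A normal to the plane through P, Q, R is n = PQ × PR = (1536, 2376, 480).
The plane has equation n·X = 3072. For S: n·S = 3840.
3840 ≠ 3072, so S is off the plane.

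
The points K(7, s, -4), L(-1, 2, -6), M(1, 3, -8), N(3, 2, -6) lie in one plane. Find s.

Coplanarity ⇔ det[KL; KM; KN] = 0.
Expanding, this is linear in s: (8)s + (-8) = 0.
So s = 1.

1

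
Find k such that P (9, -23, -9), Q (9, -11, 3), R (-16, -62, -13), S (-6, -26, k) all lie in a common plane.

9

The points are coplanar iff PQ · (PR × PS) = 0.
Expanding, this is linear in k: (300)k + (-2700) = 0.
So k = 9.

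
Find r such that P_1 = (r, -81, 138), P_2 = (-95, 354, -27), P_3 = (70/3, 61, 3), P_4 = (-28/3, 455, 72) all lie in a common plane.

220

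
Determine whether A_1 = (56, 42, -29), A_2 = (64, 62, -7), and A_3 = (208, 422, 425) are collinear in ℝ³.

No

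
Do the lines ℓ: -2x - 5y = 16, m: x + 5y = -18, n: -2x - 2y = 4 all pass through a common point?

Yes

The three lines meet at one point iff the augmented coefficient matrix [aᵢ bᵢ cᵢ] has rank < 3, i.e. its determinant vanishes.
Here the determinant is 0.
It vanishes, so the lines are concurrent at (2, -4).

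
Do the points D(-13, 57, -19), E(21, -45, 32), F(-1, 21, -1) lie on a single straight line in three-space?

Yes

DE = (34, -102, 51), DF = (12, -36, 18).
DE × DF = (0, 0, 0).
The cross product vanishes, so the three points are collinear.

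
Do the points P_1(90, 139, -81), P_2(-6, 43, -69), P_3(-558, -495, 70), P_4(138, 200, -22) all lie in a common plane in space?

Yes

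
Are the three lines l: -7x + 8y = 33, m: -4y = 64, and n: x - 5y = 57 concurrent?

Yes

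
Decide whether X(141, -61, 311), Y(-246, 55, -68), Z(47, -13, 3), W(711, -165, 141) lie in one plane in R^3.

The four points are coplanar iff the 3×3 determinant with rows XY, XZ, XW is zero.
Rows: (-387, 116, -379), (-94, 48, -308), (570, -104, -170).
Expanding along the first row: (-387)(-40192) − (116)(191540) + (-379)(-17584) = 0.
Zero determinant ⇒ coplanar.

Yes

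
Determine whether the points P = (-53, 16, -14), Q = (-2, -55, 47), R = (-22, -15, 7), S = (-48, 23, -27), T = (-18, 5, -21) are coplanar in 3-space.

The plane through P, Q, R has normal n = PQ × PR = (400, 820, 620) and equation n·X = -16760.
Checking the remaining points: n·S = -17080, n·T = -16120.
Since n·S = -17080 ≠ -16760, S is off the plane and the points are not all coplanar.

No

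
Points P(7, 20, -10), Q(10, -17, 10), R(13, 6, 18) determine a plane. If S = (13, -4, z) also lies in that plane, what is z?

The plane through P, Q, R has equation −756x + 36y + 180z = -6372.
Substituting S: (180)z + (-9972) = -6372, so z = 20.

20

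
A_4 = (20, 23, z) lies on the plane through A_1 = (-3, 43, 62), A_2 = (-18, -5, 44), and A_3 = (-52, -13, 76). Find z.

22

Coplanarity requires A_1A_2 · (A_1A_3 × A_1A_4) = 0.
A_1A_2 = (-15, -48, -18), A_1A_3 = (-49, -56, 14); the triple product is linear in z with coefficient -1512 and constant term 33264.
Setting it to zero: z = 22.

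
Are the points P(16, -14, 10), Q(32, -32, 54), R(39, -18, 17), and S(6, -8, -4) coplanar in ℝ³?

The four points are coplanar iff the 3×3 determinant with rows PQ, PR, PS is zero.
Rows: (16, -18, 44), (23, -4, 7), (-10, 6, -14).
Expanding along the first row: (16)(14) − (-18)(-252) + (44)(98) = 0.
Zero determinant ⇒ coplanar.

Yes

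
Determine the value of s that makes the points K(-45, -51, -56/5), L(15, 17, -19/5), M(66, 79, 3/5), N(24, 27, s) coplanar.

-13/5

Normal to plane KLM: n = (-798/5, 567/5, 252); plane equation n·P = -7119/5.
Requiring n·N = -7119/5: (252)s + (-3843/5) = -7119/5.
So s = -13/5.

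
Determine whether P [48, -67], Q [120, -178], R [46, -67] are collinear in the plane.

No

PQ = (72, -111), PR = (-2, 0).
If collinear, PR would be a scalar multiple of PQ. But (72)·(0) ≠ (-111)·(-2) (difference -222), so they are not parallel; the points are not collinear.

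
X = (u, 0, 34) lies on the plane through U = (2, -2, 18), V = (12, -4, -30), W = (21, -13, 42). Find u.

A normal to the plane is n = UV × UW = (-576, -1152, -72).
X lies in the plane iff n · UX = 0.
This gives (-576)u + (-2304) = 0, so u = -4.

-4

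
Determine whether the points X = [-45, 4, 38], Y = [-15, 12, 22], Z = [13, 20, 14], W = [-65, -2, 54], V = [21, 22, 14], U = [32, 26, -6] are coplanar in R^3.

No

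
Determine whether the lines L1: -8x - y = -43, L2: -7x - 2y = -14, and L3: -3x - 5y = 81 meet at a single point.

Yes

Intersecting L1 and L2: solving the 2×2 system gives (x, y) = (8, -21).
Substitute into L3: (-3)(8) + (-5)(-21) = 81.
This equals 81, so (8, -21) lies on all three lines and they are concurrent.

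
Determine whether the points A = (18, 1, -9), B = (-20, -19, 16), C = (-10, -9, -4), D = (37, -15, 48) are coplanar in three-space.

No

The four points are coplanar iff the 3×3 determinant with rows AB, AC, AD is zero.
Rows: (-38, -20, 25), (-28, -10, 5), (19, -16, 57).
Expanding along the first row: (-38)(-490) − (-20)(-1691) + (25)(638) = 750.
Nonzero ⇒ not coplanar.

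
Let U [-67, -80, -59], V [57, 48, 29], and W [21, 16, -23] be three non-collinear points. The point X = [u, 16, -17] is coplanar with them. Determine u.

The plane through U, V, W has equation −3840x + 3280y + 640z = -42880.
Substituting X: (-3840)u + (41600) = -42880, so u = 22.

22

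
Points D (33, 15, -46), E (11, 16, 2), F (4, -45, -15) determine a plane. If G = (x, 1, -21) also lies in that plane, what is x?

18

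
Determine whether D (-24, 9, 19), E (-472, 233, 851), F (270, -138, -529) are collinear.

DE = (-448, 224, 832), DF = (294, -147, -548).
Comparing components 2 and 3: (224)(-548) − (832)(-147) = -448 ≠ 0, so DE and DF are not parallel and the points are not collinear.

No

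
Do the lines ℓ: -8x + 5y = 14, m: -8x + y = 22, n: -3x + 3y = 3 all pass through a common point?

Yes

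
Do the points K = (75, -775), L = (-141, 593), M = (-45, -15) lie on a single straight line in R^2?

Yes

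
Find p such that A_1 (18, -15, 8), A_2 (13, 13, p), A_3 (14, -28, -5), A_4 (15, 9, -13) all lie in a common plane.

-23

The points are coplanar iff A_1A_2 · (A_1A_3 × A_1A_4) = 0.
Expanding, this is linear in p: (-135)p + (-3105) = 0.
So p = -23.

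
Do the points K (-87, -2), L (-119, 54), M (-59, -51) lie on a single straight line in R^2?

Yes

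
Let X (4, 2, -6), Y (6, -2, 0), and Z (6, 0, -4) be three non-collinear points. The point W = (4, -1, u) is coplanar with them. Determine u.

0

A normal to the plane is n = XY × XZ = (4, 8, 4).
W lies in the plane iff n · XW = 0.
This gives (4)u + (0) = 0, so u = 0.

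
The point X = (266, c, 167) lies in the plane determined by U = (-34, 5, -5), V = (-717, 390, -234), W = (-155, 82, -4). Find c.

-149

A normal to the plane is n = UV × UW = (18018, 28392, -6006).
X lies in the plane iff n · UX = 0.
This gives (28392)c + (4230408) = 0, so c = -149.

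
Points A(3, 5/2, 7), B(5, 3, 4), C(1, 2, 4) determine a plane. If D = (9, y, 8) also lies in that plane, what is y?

Coplanarity requires AB · (AC × AD) = 0.
AB = (2, 1/2, -3), AC = (-2, -1/2, -3); the triple product is linear in y with coefficient 12 and constant term -48.
Setting it to zero: y = 4.

4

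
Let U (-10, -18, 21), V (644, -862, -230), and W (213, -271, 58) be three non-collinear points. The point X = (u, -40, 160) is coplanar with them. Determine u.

The plane through U, V, W has equation −94731x − 80171y + 22750z = 2868138.
Substituting X: (-94731)u + (6846840) = 2868138, so u = 42.

42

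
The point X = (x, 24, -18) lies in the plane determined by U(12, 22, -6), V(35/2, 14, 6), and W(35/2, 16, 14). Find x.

19/2

A normal to the plane is n = UV × UW = (-88, -44, 11).
X lies in the plane iff n · UX = 0.
This gives (-88)x + (836) = 0, so x = 19/2.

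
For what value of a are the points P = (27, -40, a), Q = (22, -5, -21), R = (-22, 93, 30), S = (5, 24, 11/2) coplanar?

Coplanarity ⇔ det[PQ; PR; PS] = 0.
Expanding, this is linear in a: (-390)a + (-3315) = 0.
So a = -17/2.

-17/2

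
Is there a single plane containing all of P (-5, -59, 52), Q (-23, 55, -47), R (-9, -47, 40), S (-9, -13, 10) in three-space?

The four points are coplanar iff the 3×3 determinant with rows PQ, PR, PS is zero.
Rows: (-18, 114, -99), (-4, 12, -12), (-4, 46, -42).
Expanding along the first row: (-18)(48) − (114)(120) + (-99)(-136) = -1080.
Nonzero ⇒ not coplanar.

No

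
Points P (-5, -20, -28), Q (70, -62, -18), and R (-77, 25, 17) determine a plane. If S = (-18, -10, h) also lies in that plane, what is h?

2

The plane through P, Q, R has equation −2340x − 4095y + 351z = 83772.
Substituting S: (351)h + (83070) = 83772, so h = 2.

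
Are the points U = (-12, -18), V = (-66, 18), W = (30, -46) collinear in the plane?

Yes

UV = (-54, 36), UW = (42, -28).
det[UV; UW] = (-54)(-28) − (36)(42) = 0.
The determinant is zero, so the points are collinear.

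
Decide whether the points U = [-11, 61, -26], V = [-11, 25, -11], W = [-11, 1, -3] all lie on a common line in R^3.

UV = (0, -36, 15), UW = (0, -60, 23).
UV × UW = (72, 0, 0).
The cross product is nonzero, so the points do not lie on one line.

No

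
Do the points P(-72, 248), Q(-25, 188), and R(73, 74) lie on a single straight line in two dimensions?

PQ = (47, -60), PR = (145, -174).
det[PQ; PR] = (47)(-174) − (-60)(145) = 522.
The determinant is nonzero, so they are not collinear.

No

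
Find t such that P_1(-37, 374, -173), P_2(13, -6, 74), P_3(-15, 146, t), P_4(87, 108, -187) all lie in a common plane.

-8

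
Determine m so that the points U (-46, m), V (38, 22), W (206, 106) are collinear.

-20

Collinearity: (U − V) must be parallel to (W − V) = (168, 84).
Cross-multiplying the components: (m − 22)·(168) = (-84)·(84).
Solving gives m = -20.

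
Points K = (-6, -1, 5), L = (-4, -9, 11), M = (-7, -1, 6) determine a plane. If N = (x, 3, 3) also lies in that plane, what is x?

-8

The plane through K, L, M has equation −8x − 8y − 8z = 16.
Substituting N: (-8)x + (-48) = 16, so x = -8.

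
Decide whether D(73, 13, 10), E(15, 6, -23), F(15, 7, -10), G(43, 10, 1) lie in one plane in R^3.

With D as base: DE = (-58, -7, -33), DF = (-58, -6, -20), DG = (-30, -3, -9).
DF × DG = (-6, 78, -6).
DE · (DF × DG) = 0.
The scalar triple product vanishes, so the four points are coplanar.

Yes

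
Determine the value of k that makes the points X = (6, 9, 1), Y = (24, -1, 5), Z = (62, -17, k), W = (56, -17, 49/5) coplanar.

34/5

Normal to plane XYW: n = (16, 208/5, 32); plane equation n·P = 2512/5.
Requiring n·Z = 2512/5: (32)k + (1424/5) = 2512/5.
So k = 34/5.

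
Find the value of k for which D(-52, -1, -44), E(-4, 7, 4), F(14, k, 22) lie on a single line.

10

Direction DE = (48, 8, 48). From the x-coordinate of F, the parameter along the line is τ = (14 − (-52))/48 = 11/8.
Then k = (-1) + 11/8·(8) = 10.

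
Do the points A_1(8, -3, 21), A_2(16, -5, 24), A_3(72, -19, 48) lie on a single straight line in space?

A_1A_2 = (8, -2, 3), A_1A_3 = (64, -16, 27).
A_1A_2 × A_1A_3 = (-6, -24, 0).
The cross product is nonzero, so the points do not lie on one line.

No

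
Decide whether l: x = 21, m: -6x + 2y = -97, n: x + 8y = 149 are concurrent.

Lines aᵢx + bᵢy = cᵢ with pairwise distinct directions are concurrent exactly when det[aᵢ bᵢ cᵢ] = 0.
Here the determinant is 24.
Nonzero, so no common point exists.

No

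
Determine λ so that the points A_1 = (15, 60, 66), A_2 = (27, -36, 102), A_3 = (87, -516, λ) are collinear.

282

Collinearity requires A_1A_2 × A_1A_3 = 0; each component is linear in λ.
The x-component gives (-96)λ + (27072) = 0, so λ = 282.
The remaining components then also vanish.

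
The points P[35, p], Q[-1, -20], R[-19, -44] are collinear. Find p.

Collinearity: (P − Q) must be parallel to (R − Q) = (-18, -24).
Cross-multiplying the components: (p − (-20))·(-18) = (36)·(-24).
Solving gives p = 28.

28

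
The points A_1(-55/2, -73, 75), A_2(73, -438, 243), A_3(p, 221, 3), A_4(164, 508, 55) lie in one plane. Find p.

-37/2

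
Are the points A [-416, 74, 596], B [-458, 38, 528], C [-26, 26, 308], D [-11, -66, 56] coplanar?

No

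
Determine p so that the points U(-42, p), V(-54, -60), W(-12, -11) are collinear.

-46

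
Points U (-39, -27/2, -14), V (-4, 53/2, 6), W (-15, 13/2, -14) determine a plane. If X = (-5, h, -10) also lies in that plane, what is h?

17

Coplanarity requires UV · (UW × UX) = 0.
UV = (35, 40, 20), UW = (24, 20, 0); the triple product is linear in h with coefficient 480 and constant term -8160.
Setting it to zero: h = 17.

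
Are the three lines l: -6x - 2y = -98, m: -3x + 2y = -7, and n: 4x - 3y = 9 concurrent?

The three lines meet at one point iff the augmented coefficient matrix [aᵢ bᵢ cᵢ] has rank < 3, i.e. its determinant vanishes.
Here the determinant is -78.
Nonzero, so no common point exists.

No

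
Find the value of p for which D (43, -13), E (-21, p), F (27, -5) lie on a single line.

19

The three points are collinear iff det[DE; DF] = 0.
This determinant is linear in p: (16)p + (-304) = 0, so p = 19.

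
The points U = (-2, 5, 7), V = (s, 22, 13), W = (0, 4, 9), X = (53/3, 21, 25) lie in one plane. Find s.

Normal to plane UWX: n = (-50, 10/3, 155/3); plane equation n·P = 1435/3.
Requiring n·V = 1435/3: (-50)s + (745) = 1435/3.
So s = 16/3.

16/3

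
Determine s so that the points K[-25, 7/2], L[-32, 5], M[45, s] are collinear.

-23/2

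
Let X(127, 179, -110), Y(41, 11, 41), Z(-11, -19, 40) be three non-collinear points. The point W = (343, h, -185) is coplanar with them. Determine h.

365

Coplanarity requires XY · (XZ × XW) = 0.
XY = (-86, -168, 151), XZ = (-138, -198, 150); the triple product is linear in h with coefficient -7938 and constant term 2897370.
Setting it to zero: h = 365.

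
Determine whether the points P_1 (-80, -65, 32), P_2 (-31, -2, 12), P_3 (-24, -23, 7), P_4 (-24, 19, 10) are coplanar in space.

Yes

The four points are coplanar iff the 3×3 determinant with rows P_1P_2, P_1P_3, P_1P_4 is zero.
Rows: (49, 63, -20), (56, 42, -25), (56, 84, -22).
Expanding along the first row: (49)(1176) − (63)(168) + (-20)(2352) = 0.
Zero determinant ⇒ coplanar.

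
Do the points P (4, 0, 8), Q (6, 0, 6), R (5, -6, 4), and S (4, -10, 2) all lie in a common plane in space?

With P as base: PQ = (2, 0, -2), PR = (1, -6, -4), PS = (0, -10, -6).
PR × PS = (-4, 6, -10).
PQ · (PR × PS) = 12.
Since 12 ≠ 0, the four points are not coplanar.

No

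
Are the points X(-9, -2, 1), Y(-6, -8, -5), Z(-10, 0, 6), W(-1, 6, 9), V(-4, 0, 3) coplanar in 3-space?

The plane through X, Y, Z has normal n = XY × XZ = (-18, -9, 0) and equation n·P = 180.
Checking the remaining points: n·W = -36, n·V = 72.
Since n·W = -36 ≠ 180, W is off the plane and the points are not all coplanar.

No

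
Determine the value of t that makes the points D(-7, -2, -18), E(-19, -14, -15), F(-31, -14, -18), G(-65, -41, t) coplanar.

The points are coplanar iff DE · (DF × DG) = 0.
Expanding, this is linear in t: (-144)t + (-1872) = 0.
So t = -13.

-13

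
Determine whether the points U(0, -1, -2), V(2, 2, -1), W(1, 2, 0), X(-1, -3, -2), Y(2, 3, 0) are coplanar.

The plane through U, V, W has normal n = UV × UW = (3, -3, 3) and equation n·P = -3.
Checking the remaining points: n·X = 0, n·Y = -3.
Since n·X = 0 ≠ -3, X is off the plane and the points are not all coplanar.

No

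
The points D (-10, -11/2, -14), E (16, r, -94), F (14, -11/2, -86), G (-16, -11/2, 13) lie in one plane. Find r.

The points are coplanar iff DE · (DF × DG) = 0.
Expanding, this is linear in r: (-216)r + (-1188) = 0.
So r = -11/2.

-11/2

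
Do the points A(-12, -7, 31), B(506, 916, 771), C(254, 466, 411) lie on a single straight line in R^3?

AB = (518, 923, 740), AC = (266, 473, 380).
AB × AC = (720, 0, -504).
The cross product is nonzero, so the points do not lie on one line.

No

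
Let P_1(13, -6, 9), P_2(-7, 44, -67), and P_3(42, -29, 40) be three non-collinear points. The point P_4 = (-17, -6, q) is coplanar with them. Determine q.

15

A normal to the plane is n = P_1P_2 × P_1P_3 = (-198, -1584, -990).
P_4 lies in the plane iff n · P_1P_4 = 0.
This gives (-990)q + (14850) = 0, so q = 15.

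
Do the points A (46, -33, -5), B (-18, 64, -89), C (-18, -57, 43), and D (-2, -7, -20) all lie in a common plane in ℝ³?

A normal to the plane through A, B, C is n = AB × AC = (2640, 8448, 7744).
The plane has equation n·P = -196064. For D: n·D = -219296.
-219296 ≠ -196064, so D is off the plane.

No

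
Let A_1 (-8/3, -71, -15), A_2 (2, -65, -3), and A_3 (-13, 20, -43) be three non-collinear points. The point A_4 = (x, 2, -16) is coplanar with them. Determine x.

-8/3

Coplanarity requires A_1A_2 · (A_1A_3 × A_1A_4) = 0.
A_1A_2 = (14/3, 6, 12), A_1A_3 = (-31/3, 91, -28); the triple product is linear in x with coefficient -1260 and constant term -3360.
Setting it to zero: x = -8/3.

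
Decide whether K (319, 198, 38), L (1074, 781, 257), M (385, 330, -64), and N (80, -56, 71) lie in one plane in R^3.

With K as base: KL = (755, 583, 219), KM = (66, 132, -102), KN = (-239, -254, 33).
KM × KN = (-21552, 22200, 14784).
KL · (KM × KN) = -91464.
Since -91464 ≠ 0, the four points are not coplanar.

No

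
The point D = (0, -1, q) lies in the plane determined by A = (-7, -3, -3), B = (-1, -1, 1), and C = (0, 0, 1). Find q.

A normal to the plane is n = AB × AC = (-4, 4, 4).
D lies in the plane iff n · AD = 0.
This gives (4)q + (-8) = 0, so q = 2.

2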